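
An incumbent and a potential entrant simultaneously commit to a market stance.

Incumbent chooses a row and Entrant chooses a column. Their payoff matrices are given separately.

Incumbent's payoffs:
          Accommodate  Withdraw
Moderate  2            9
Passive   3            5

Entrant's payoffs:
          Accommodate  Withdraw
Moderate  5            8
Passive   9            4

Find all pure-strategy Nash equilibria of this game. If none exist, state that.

(Moderate, Withdraw); (Passive, Accommodate)

Incumbent against Accommodate: payoffs 2, 3 → best response Passive.
Incumbent against Withdraw: payoffs 9, 5 → best response Moderate.
Entrant against Moderate: payoffs 5, 8 → best response Withdraw.
Entrant against Passive: payoffs 9, 4 → best response Accommodate.
Mutual best responses: (Moderate, Withdraw); (Passive, Accommodate).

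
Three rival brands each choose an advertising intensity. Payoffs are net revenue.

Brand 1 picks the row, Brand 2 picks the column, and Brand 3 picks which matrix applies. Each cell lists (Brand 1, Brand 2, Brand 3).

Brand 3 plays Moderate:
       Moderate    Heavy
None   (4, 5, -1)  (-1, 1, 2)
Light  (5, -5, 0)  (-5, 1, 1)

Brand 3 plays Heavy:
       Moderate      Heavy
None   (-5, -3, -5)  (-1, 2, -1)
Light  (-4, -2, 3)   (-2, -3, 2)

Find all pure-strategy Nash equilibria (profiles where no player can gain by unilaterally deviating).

(None, Moderate, Moderate): Brand 1 can switch to Light (4 → 5). Not NE.
(None, Moderate, Heavy): Brand 1 can switch to Light (-5 → -4). Not NE.
(None, Heavy, Moderate): Brand 2 can switch to Moderate (1 → 5). Not NE.
(None, Heavy, Heavy): Brand 3 can switch to Moderate (-1 → 2). Not NE.
(Light, Moderate, Moderate): Brand 2 can switch to Heavy (-5 → 1). Not NE.
(Light, Moderate, Heavy): Brand 1 gets -4, best alternative -5; Brand 2 gets -2, best alternative -3; Brand 3 gets 3, best alternative 0. No profitable deviation — NE.
(Light, Heavy, Moderate): Brand 1 can switch to None (-5 → -1). Not NE.
(Light, Heavy, Heavy): Brand 1 can switch to None (-2 → -1). Not NE.

The unique pure-strategy Nash equilibrium is (Light, Moderate, Heavy).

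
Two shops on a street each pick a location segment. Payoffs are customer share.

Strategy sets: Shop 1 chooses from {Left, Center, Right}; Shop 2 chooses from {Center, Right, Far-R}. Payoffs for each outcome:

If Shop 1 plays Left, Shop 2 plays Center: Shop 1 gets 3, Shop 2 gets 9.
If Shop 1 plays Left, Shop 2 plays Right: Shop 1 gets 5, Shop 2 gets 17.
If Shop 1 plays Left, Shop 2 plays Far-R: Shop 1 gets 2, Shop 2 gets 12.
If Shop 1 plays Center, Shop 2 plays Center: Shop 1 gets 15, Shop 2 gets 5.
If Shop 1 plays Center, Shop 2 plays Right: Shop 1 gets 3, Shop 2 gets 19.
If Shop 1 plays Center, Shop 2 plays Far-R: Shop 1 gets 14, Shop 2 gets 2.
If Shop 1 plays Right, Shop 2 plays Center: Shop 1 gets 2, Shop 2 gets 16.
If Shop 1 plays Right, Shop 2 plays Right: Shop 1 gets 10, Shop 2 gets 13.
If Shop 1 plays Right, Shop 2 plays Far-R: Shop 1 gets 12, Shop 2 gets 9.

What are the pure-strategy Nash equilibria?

Shop 1 against Center: payoffs 3, 15, 2 → best response Center.
Shop 1 against Right: payoffs 5, 3, 10 → best response Right.
Shop 1 against Far-R: payoffs 2, 14, 12 → best response Center.
Shop 2 against Left: payoffs 9, 17, 12 → best response Right.
Shop 2 against Center: payoffs 5, 19, 2 → best response Right.
Shop 2 against Right: payoffs 16, 13, 9 → best response Center.
No profile is a mutual best response for all players.

No pure-strategy Nash equilibrium.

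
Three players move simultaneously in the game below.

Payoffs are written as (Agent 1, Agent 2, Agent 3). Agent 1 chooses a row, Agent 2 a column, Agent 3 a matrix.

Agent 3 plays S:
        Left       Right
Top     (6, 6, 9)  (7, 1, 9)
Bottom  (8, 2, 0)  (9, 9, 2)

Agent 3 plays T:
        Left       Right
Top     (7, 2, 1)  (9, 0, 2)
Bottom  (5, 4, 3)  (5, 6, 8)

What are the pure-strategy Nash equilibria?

(Top, Left, S): Agent 1 can switch to Bottom (6 → 8). Not NE.
(Top, Left, T): Agent 3 can switch to S (1 → 9). Not NE.
(Top, Right, S): Agent 1 can switch to Bottom (7 → 9). Not NE.
(Top, Right, T): Agent 2 can switch to Left (0 → 2). Not NE.
(Bottom, Left, S): Agent 2 can switch to Right (2 → 9). Not NE.
(Bottom, Left, T): Agent 1 can switch to Top (5 → 7). Not NE.
(Bottom, Right, S): Agent 3 can switch to T (2 → 8). Not NE.
(Bottom, Right, T): Agent 1 can switch to Top (5 → 9). Not NE.

No pure-strategy Nash equilibrium.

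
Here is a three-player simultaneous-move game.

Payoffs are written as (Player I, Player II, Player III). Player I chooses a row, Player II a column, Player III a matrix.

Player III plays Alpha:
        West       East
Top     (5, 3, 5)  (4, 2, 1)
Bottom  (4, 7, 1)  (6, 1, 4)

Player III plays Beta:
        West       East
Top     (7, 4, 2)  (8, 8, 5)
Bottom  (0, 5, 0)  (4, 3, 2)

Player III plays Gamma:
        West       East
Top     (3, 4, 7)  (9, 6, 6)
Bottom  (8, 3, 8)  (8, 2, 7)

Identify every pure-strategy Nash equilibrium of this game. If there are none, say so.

Player I against (West, Alpha): payoffs 5, 4 → best response Top.
Player I against (West, Beta): payoffs 7, 0 → best response Top.
Player I against (West, Gamma): payoffs 3, 8 → best response Bottom.
Player I against (East, Alpha): payoffs 4, 6 → best response Bottom.
Player I against (East, Beta): payoffs 8, 4 → best response Top.
Player I against (East, Gamma): payoffs 9, 8 → best response Top.
Player II against (Top, Alpha): payoffs 3, 2 → best response West.
Player II against (Top, Beta): payoffs 4, 8 → best response East.
Player II against (Top, Gamma): payoffs 4, 6 → best response East.
Player II against (Bottom, Alpha): payoffs 7, 1 → best response West.
Player II against (Bottom, Beta): payoffs 5, 3 → best response West.
Player II against (Bottom, Gamma): payoffs 3, 2 → best response West.
Player III against (Top, West): payoffs 5, 2, 7 → best response Gamma.
Player III against (Top, East): payoffs 1, 5, 6 → best response Gamma.
Player III against (Bottom, West): payoffs 1, 0, 8 → best response Gamma.
Player III against (Bottom, East): payoffs 4, 2, 7 → best response Gamma.
Mutual best responses: (Top, East, Gamma); (Bottom, West, Gamma).

The pure Nash equilibria are (Top, East, Gamma); (Bottom, West, Gamma).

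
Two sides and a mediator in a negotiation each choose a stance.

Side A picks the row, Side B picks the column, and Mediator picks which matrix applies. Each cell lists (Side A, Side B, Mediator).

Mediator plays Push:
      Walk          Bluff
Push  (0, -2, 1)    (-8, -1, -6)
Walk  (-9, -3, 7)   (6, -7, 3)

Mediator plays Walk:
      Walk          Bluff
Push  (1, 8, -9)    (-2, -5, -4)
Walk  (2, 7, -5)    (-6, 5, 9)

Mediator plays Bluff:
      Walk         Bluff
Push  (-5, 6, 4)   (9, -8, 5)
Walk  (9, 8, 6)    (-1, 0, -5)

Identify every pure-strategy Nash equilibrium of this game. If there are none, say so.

Mark each player's best response to every combination of opponents' strategies; a profile where every player is best-responding is a pure Nash equilibrium.
Side A against (Walk, Push): payoffs 0, -9 → best response Push.
Side A against (Walk, Walk): payoffs 1, 2 → best response Walk.
Side A against (Walk, Bluff): payoffs -5, 9 → best response Walk.
Side A against (Bluff, Push): payoffs -8, 6 → best response Walk.
Side A against (Bluff, Walk): payoffs -2, -6 → best response Push.
Side A against (Bluff, Bluff): payoffs 9, -1 → best response Push.
Side B against (Push, Push): payoffs -2, -1 → best response Bluff.
Side B against (Push, Walk): payoffs 8, -5 → best response Walk.
Side B against (Push, Bluff): payoffs 6, -8 → best response Walk.
Side B against (Walk, Push): payoffs -3, -7 → best response Walk.
Side B against (Walk, Walk): payoffs 7, 5 → best response Walk.
Side B against (Walk, Bluff): payoffs 8, 0 → best response Walk.
Mediator against (Push, Walk): payoffs 1, -9, 4 → best response Bluff.
Mediator against (Push, Bluff): payoffs -6, -4, 5 → best response Bluff.
Mediator against (Walk, Walk): payoffs 7, -5, 6 → best response Push.
Mediator against (Walk, Bluff): payoffs 3, 9, -5 → best response Walk.
No profile is a mutual best response for all players.

This game has no pure Nash equilibrium.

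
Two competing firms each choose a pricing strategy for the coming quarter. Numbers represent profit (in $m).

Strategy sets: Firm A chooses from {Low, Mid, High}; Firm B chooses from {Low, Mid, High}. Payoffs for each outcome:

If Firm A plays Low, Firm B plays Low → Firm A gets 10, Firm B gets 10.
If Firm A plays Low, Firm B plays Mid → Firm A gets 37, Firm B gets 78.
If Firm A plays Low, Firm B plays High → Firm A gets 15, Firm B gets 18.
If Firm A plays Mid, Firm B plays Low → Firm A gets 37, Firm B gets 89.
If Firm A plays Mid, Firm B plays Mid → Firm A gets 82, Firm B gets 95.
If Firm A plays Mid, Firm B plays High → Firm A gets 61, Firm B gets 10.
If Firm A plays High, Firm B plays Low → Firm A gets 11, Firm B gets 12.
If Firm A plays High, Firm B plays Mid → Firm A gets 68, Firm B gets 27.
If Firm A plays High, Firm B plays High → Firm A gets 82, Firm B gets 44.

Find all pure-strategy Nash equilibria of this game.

The pure Nash equilibria are (Mid, Mid) and (High, High).

(Low, Low): Firm A can switch to Mid (10 → 37). Not NE.
(Low, Mid): Firm A can switch to Mid (37 → 82). Not NE.
(Low, High): Firm A can switch to Mid (15 → 61). Not NE.
(Mid, Low): Firm B can switch to Mid (89 → 95). Not NE.
(Mid, Mid): Firm A gets 82, best alternative 68; Firm B gets 95, best alternative 89. No profitable deviation — NE.
(Mid, High): Firm A can switch to High (61 → 82). Not NE.
(High, Low): Firm A can switch to Mid (11 → 37). Not NE.
(High, Mid): Firm A can switch to Mid (68 → 82). Not NE.
(High, High): Firm A gets 82, best alternative 61; Firm B gets 44, best alternative 27. No profitable deviation — NE.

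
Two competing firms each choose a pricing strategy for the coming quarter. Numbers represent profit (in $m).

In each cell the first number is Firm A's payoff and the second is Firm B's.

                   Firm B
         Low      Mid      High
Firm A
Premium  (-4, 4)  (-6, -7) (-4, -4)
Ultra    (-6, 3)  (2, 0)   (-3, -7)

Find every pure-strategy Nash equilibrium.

The unique pure-strategy Nash equilibrium is (Premium, Low).

Firm A against Low: payoffs -4, -6 → best response Premium.
Firm A against Mid: payoffs -6, 2 → best response Ultra.
Firm A against High: payoffs -4, -3 → best response Ultra.
Firm B against Premium: payoffs 4, -7, -4 → best response Low.
Firm B against Ultra: payoffs 3, 0, -7 → best response Low.
Mutual best responses: (Premium, Low).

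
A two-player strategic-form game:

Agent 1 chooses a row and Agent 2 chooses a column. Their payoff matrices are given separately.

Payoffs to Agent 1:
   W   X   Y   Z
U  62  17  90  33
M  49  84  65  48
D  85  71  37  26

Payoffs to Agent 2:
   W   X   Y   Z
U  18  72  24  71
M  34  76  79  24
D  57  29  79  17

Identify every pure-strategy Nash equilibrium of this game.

No pure-strategy Nash equilibrium.

For each player, find the best response to each opponent profile; mutual best responses are the pure NE.
Agent 1 against W: payoffs 62, 49, 85 → best response D.
Agent 1 against X: payoffs 17, 84, 71 → best response M.
Agent 1 against Y: payoffs 90, 65, 37 → best response U.
Agent 1 against Z: payoffs 33, 48, 26 → best response M.
Agent 2 against U: payoffs 18, 72, 24, 71 → best response X.
Agent 2 against M: payoffs 34, 76, 79, 24 → best response Y.
Agent 2 against D: payoffs 57, 29, 79, 17 → best response Y.
No profile is a mutual best response for all players.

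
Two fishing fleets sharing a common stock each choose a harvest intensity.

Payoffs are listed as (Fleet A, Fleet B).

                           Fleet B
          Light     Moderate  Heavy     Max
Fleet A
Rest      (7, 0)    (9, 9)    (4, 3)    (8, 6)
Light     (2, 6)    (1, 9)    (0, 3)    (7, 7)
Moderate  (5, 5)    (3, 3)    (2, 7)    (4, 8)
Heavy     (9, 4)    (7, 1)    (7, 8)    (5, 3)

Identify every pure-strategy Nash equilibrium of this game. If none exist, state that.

(Rest, Moderate), (Heavy, Heavy)

Fleet A against Light: payoffs 7, 2, 5, 9 → best response Heavy.
Fleet A against Moderate: payoffs 9, 1, 3, 7 → best response Rest.
Fleet A against Heavy: payoffs 4, 0, 2, 7 → best response Heavy.
Fleet A against Max: payoffs 8, 7, 4, 5 → best response Rest.
Fleet B against Rest: payoffs 0, 9, 3, 6 → best response Moderate.
Fleet B against Light: payoffs 6, 9, 3, 7 → best response Moderate.
Fleet B against Moderate: payoffs 5, 3, 7, 8 → best response Max.
Fleet B against Heavy: payoffs 4, 1, 8, 3 → best response Heavy.
Mutual best responses: (Rest, Moderate); (Heavy, Heavy).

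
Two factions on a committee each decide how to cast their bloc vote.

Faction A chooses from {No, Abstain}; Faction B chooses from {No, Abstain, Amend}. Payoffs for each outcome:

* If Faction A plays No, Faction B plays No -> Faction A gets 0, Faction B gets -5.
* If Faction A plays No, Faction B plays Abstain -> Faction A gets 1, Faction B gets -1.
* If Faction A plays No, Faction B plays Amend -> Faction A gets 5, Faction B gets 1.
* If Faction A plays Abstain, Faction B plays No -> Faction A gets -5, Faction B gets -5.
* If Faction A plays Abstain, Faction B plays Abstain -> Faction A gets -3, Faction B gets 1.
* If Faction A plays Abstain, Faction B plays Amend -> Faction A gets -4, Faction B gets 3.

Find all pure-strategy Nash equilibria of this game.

The unique pure-strategy Nash equilibrium is (No, Amend).

Faction A against No: payoffs 0, -5 → best response No.
Faction A against Abstain: payoffs 1, -3 → best response No.
Faction A against Amend: payoffs 5, -4 → best response No.
Faction B against No: payoffs -5, -1, 1 → best response Amend.
Faction B against Abstain: payoffs -5, 1, 3 → best response Amend.
Mutual best responses: (No, Amend).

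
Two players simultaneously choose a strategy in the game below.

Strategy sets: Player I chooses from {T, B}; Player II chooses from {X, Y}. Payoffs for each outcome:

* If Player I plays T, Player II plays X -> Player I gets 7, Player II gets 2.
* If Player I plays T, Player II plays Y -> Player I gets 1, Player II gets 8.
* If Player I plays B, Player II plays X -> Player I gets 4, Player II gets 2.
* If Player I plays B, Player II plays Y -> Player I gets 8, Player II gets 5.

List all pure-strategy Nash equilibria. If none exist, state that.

(T, X): Player II can switch to Y (2 → 8). Not NE.
(T, Y): Player I can switch to B (1 → 8). Not NE.
(B, X): Player I can switch to T (4 → 7). Not NE.
(B, Y): Player I gets 8, best alternative 1; Player II gets 5, best alternative 2. No profitable deviation — NE.

(B, Y)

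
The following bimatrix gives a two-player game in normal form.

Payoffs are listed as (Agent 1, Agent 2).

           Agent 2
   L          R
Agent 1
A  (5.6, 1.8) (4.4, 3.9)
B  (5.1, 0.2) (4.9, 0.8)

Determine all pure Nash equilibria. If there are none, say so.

Agent 1 against L: payoffs 5.6, 5.1 → best response A.
Agent 1 against R: payoffs 4.4, 4.9 → best response B.
Agent 2 against A: payoffs 1.8, 3.9 → best response R.
Agent 2 against B: payoffs 0.2, 0.8 → best response R.
Mutual best responses: (B, R).

(B, R)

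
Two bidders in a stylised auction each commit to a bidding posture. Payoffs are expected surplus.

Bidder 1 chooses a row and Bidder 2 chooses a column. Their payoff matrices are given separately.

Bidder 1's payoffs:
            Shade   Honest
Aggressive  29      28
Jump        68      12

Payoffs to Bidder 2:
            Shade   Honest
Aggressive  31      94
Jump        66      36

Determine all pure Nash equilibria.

(Aggressive, Shade): Bidder 1 can switch to Jump (29 → 68). Not NE.
(Aggressive, Honest): Bidder 1 gets 28, best alternative 12; Bidder 2 gets 94, best alternative 31. No profitable deviation — NE.
(Jump, Shade): Bidder 1 gets 68, best alternative 29; Bidder 2 gets 66, best alternative 36. No profitable deviation — NE.
(Jump, Honest): Bidder 1 can switch to Aggressive (12 → 28). Not NE.

The pure Nash equilibria are (Aggressive, Honest); (Jump, Shade).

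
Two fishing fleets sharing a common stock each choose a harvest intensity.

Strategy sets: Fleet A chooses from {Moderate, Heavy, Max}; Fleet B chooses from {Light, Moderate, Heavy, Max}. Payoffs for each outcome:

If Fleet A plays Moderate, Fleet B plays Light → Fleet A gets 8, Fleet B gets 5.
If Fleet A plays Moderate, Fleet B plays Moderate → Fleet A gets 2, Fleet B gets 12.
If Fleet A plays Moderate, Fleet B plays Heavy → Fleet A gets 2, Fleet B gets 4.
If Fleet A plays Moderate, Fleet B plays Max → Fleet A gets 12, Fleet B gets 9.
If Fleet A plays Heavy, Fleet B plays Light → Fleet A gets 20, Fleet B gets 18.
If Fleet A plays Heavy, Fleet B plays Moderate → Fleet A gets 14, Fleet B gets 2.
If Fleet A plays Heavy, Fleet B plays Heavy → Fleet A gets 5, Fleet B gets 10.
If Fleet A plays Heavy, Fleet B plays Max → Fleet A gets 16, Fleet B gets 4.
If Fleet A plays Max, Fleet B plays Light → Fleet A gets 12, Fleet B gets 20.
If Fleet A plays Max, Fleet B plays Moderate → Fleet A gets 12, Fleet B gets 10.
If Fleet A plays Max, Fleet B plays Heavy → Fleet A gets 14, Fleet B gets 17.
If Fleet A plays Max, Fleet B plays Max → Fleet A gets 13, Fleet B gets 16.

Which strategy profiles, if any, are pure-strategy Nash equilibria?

(Moderate, Light): Fleet A can switch to Heavy (8 → 20). Not NE.
(Moderate, Moderate): Fleet A can switch to Heavy (2 → 14). Not NE.
(Moderate, Heavy): Fleet A can switch to Heavy (2 → 5). Not NE.
(Moderate, Max): Fleet A can switch to Heavy (12 → 16). Not NE.
(Heavy, Light): Fleet A gets 20, best alternative 12; Fleet B gets 18, best alternative 10. No profitable deviation — NE.
(Heavy, Moderate): Fleet B can switch to Light (2 → 18). Not NE.
(Heavy, Heavy): Fleet A can switch to Max (5 → 14). Not NE.
(Heavy, Max): Fleet B can switch to Light (4 → 18). Not NE.
(Max, Light): Fleet A can switch to Heavy (12 → 20). Not NE.
(The remaining 3 profiles each have a profitable deviation by the same check.)

Pure NE: (Heavy, Light)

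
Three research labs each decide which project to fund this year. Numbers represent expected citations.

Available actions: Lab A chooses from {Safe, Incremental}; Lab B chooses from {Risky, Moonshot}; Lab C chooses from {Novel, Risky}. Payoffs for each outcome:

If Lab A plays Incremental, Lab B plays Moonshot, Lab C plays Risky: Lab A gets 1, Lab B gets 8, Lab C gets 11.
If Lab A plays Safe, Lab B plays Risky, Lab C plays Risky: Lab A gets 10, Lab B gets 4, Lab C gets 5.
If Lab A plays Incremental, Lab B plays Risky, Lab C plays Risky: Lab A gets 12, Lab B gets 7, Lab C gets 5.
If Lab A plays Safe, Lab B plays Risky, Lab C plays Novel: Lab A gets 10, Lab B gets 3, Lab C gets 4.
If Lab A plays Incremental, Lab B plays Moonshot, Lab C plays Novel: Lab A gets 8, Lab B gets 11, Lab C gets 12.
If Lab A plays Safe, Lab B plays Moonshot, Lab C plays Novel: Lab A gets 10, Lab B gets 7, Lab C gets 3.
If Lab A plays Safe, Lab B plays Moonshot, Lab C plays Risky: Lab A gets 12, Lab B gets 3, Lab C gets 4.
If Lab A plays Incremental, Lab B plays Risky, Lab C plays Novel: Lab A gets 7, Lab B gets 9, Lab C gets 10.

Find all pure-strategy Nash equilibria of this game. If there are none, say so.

This game has no pure Nash equilibrium.

Mark each player's best response to every combination of opponents' strategies; a profile where every player is best-responding is a pure Nash equilibrium.
Lab A against (Risky, Novel): payoffs 10, 7 → best response Safe.
Lab A against (Risky, Risky): payoffs 10, 12 → best response Incremental.
Lab A against (Moonshot, Novel): payoffs 10, 8 → best response Safe.
Lab A against (Moonshot, Risky): payoffs 12, 1 → best response Safe.
Lab B against (Safe, Novel): payoffs 3, 7 → best response Moonshot.
Lab B against (Safe, Risky): payoffs 4, 3 → best response Risky.
Lab B against (Incremental, Novel): payoffs 9, 11 → best response Moonshot.
Lab B against (Incremental, Risky): payoffs 7, 8 → best response Moonshot.
Lab C against (Safe, Risky): payoffs 4, 5 → best response Risky.
Lab C against (Safe, Moonshot): payoffs 3, 4 → best response Risky.
Lab C against (Incremental, Risky): payoffs 10, 5 → best response Novel.
Lab C against (Incremental, Moonshot): payoffs 12, 11 → best response Novel.
No profile is a mutual best response for all players.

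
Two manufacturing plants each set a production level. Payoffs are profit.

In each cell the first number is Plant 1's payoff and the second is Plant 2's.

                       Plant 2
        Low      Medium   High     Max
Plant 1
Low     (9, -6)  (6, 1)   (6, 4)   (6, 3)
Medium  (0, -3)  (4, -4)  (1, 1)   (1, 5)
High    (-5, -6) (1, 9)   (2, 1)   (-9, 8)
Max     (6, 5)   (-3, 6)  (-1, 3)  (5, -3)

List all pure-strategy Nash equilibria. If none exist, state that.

(Low, High)

Plant 1 against Low: payoffs 9, 0, -5, 6 → best response Low.
Plant 1 against Medium: payoffs 6, 4, 1, -3 → best response Low.
Plant 1 against High: payoffs 6, 1, 2, -1 → best response Low.
Plant 1 against Max: payoffs 6, 1, -9, 5 → best response Low.
Plant 2 against Low: payoffs -6, 1, 4, 3 → best response High.
Plant 2 against Medium: payoffs -3, -4, 1, 5 → best response Max.
Plant 2 against High: payoffs -6, 9, 1, 8 → best response Medium.
Plant 2 against Max: payoffs 5, 6, 3, -3 → best response Medium.
Mutual best responses: (Low, High).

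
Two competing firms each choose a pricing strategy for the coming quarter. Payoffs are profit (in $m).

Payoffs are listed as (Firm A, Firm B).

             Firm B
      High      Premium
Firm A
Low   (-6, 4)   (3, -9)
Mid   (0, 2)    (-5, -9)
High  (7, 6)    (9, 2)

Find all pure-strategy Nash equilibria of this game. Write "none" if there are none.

Firm A against High: payoffs -6, 0, 7 → best response High.
Firm A against Premium: payoffs 3, -5, 9 → best response High.
Firm B against Low: payoffs 4, -9 → best response High.
Firm B against Mid: payoffs 2, -9 → best response High.
Firm B against High: payoffs 6, 2 → best response High.
Mutual best responses: (High, High).

The unique pure-strategy Nash equilibrium is (High, High).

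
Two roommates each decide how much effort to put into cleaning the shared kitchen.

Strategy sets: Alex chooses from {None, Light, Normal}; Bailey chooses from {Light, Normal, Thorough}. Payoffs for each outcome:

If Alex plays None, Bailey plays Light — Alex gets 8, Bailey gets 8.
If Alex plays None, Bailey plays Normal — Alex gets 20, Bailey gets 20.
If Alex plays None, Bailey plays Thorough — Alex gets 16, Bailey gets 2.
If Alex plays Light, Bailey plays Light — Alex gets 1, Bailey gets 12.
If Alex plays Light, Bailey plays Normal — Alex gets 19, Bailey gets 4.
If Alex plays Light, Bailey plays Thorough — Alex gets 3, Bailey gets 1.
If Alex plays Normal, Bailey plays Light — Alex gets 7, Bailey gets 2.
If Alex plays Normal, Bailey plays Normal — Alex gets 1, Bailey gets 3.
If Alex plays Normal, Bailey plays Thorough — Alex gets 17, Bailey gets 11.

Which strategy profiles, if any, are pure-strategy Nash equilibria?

Alex against Light: payoffs 8, 1, 7 → best response None.
Alex against Normal: payoffs 20, 19, 1 → best response None.
Alex against Thorough: payoffs 16, 3, 17 → best response Normal.
Bailey against None: payoffs 8, 20, 2 → best response Normal.
Bailey against Light: payoffs 12, 4, 1 → best response Light.
Bailey against Normal: payoffs 2, 3, 11 → best response Thorough.
Mutual best responses: (None, Normal); (Normal, Thorough).

(None, Normal) and (Normal, Thorough)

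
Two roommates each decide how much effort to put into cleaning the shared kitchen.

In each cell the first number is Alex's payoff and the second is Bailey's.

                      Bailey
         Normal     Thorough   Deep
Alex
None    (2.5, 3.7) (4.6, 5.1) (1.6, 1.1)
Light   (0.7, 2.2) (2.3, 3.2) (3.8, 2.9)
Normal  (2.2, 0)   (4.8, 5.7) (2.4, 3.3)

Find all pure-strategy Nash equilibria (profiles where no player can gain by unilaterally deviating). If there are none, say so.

The unique pure-strategy Nash equilibrium is (Normal, Thorough).

Alex against Normal: payoffs 2.5, 0.7, 2.2 → best response None.
Alex against Thorough: payoffs 4.6, 2.3, 4.8 → best response Normal.
Alex against Deep: payoffs 1.6, 3.8, 2.4 → best response Light.
Bailey against None: payoffs 3.7, 5.1, 1.1 → best response Thorough.
Bailey against Light: payoffs 2.2, 3.2, 2.9 → best response Thorough.
Bailey against Normal: payoffs 0, 5.7, 3.3 → best response Thorough.
Mutual best responses: (Normal, Thorough).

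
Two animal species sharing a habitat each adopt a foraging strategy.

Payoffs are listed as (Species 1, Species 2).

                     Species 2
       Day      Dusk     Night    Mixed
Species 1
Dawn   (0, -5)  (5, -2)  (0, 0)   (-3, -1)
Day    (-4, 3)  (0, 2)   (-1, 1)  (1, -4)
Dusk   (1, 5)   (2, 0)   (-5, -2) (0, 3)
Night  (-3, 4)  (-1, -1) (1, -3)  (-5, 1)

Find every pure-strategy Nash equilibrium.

For each strategy profile, look for a profitable unilateral deviation.
(Dawn, Day): Species 1 can switch to Dusk (0 → 1). Not NE.
(Dawn, Dusk): Species 2 can switch to Night (-2 → 0). Not NE.
(Dawn, Night): Species 1 can switch to Night (0 → 1). Not NE.
(Dawn, Mixed): Species 1 can switch to Day (-3 → 1). Not NE.
(Day, Day): Species 1 can switch to Dawn (-4 → 0). Not NE.
(Day, Dusk): Species 1 can switch to Dawn (0 → 5). Not NE.
(Day, Night): Species 1 can switch to Dawn (-1 → 0). Not NE.
(Day, Mixed): Species 2 can switch to Day (-4 → 3). Not NE.
(Dusk, Day): Species 1 gets 1, best alternative 0; Species 2 gets 5, best alternative 3. No profitable deviation — NE.
(Dusk, Dusk): Species 1 can switch to Dawn (2 → 5). Not NE.
(Dusk, Night): Species 1 can switch to Dawn (-5 → 0). Not NE.
(The remaining 5 profiles each have a profitable deviation by the same check.)

Pure NE: (Dusk, Day)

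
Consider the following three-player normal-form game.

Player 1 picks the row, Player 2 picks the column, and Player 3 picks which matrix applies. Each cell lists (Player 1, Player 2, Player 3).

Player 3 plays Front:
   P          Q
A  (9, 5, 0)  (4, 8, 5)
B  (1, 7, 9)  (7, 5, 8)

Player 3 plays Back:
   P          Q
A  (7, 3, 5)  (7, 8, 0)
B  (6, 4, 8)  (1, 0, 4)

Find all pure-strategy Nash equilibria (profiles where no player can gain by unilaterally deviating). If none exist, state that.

This game has no pure Nash equilibrium.

(A, P, Front): Player 2 can switch to Q (5 → 8). Not NE.
(A, P, Back): Player 2 can switch to Q (3 → 8). Not NE.
(A, Q, Front): Player 1 can switch to B (4 → 7). Not NE.
(A, Q, Back): Player 3 can switch to Front (0 → 5). Not NE.
(B, P, Front): Player 1 can switch to A (1 → 9). Not NE.
(B, P, Back): Player 1 can switch to A (6 → 7). Not NE.
(The remaining 2 profiles each have a profitable deviation by the same check.)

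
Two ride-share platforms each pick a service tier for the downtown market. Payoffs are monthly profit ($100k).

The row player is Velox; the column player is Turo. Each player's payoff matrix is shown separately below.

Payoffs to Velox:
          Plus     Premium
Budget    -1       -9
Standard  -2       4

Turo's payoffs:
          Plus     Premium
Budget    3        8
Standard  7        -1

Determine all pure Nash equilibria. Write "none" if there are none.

Check each profile: it is a Nash equilibrium iff no player can strictly gain by switching unilaterally.
(Budget, Plus): Turo can switch to Premium (3 → 8). Not NE.
(Budget, Premium): Velox can switch to Standard (-9 → 4). Not NE.
(Standard, Plus): Velox can switch to Budget (-2 → -1). Not NE.
(Standard, Premium): Turo can switch to Plus (-1 → 7). Not NE.

This game has no pure Nash equilibrium.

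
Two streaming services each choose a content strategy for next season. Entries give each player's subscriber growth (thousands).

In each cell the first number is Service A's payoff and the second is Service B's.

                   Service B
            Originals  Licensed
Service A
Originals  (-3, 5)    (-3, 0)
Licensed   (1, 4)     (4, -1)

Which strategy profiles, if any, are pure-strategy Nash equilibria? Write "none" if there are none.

(Licensed, Originals)

For each player, find the best response to each opponent profile; mutual best responses are the pure NE.
Service A against Originals: payoffs -3, 1 → best response Licensed.
Service A against Licensed: payoffs -3, 4 → best response Licensed.
Service B against Originals: payoffs 5, 0 → best response Originals.
Service B against Licensed: payoffs 4, -1 → best response Originals.
Mutual best responses: (Licensed, Originals).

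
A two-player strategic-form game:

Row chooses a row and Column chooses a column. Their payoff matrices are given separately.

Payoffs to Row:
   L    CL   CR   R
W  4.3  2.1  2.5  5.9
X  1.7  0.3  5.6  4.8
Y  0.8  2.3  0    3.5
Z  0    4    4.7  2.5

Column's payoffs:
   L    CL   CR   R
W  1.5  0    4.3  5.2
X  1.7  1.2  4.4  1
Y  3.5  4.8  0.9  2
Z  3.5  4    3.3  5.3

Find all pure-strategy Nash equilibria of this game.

(W, R); (X, CR)

For each player, find the best response to each opponent profile; mutual best responses are the pure NE.
Row against L: payoffs 4.3, 1.7, 0.8, 0 → best response W.
Row against CL: payoffs 2.1, 0.3, 2.3, 4 → best response Z.
Row against CR: payoffs 2.5, 5.6, 0, 4.7 → best response X.
Row against R: payoffs 5.9, 4.8, 3.5, 2.5 → best response W.
Column against W: payoffs 1.5, 0, 4.3, 5.2 → best response R.
Column against X: payoffs 1.7, 1.2, 4.4, 1 → best response CR.
Column against Y: payoffs 3.5, 4.8, 0.9, 2 → best response CL.
Column against Z: payoffs 3.5, 4, 3.3, 5.3 → best response R.
Mutual best responses: (W, R); (X, CR).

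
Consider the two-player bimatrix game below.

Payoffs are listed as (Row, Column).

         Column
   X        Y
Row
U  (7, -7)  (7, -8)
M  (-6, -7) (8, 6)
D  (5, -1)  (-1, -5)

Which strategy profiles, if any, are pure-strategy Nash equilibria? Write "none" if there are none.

Mark each player's best response to every combination of opponents' strategies; a profile where every player is best-responding is a pure Nash equilibrium.
Row against X: payoffs 7, -6, 5 → best response U.
Row against Y: payoffs 7, 8, -1 → best response M.
Column against U: payoffs -7, -8 → best response X.
Column against M: payoffs -7, 6 → best response Y.
Column against D: payoffs -1, -5 → best response X.
Mutual best responses: (U, X); (M, Y).

The pure Nash equilibria are (U, X), (M, Y).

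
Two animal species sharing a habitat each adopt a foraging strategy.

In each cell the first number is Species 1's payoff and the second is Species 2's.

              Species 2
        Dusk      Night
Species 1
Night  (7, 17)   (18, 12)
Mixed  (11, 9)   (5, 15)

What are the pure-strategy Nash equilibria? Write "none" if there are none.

Check each profile: it is a Nash equilibrium iff no player can strictly gain by switching unilaterally.
(Night, Dusk): Species 1 can switch to Mixed (7 → 11). Not NE.
(Night, Night): Species 2 can switch to Dusk (12 → 17). Not NE.
(Mixed, Dusk): Species 2 can switch to Night (9 → 15). Not NE.
(Mixed, Night): Species 1 can switch to Night (5 → 18). Not NE.

There is no pure-strategy Nash equilibrium.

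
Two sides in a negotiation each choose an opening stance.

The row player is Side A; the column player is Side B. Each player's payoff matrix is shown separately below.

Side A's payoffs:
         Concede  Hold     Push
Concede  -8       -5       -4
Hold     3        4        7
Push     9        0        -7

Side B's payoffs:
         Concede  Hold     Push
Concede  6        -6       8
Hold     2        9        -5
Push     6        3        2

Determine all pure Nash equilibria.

Side A against Concede: payoffs -8, 3, 9 → best response Push.
Side A against Hold: payoffs -5, 4, 0 → best response Hold.
Side A against Push: payoffs -4, 7, -7 → best response Hold.
Side B against Concede: payoffs 6, -6, 8 → best response Push.
Side B against Hold: payoffs 2, 9, -5 → best response Hold.
Side B against Push: payoffs 6, 3, 2 → best response Concede.
Mutual best responses: (Hold, Hold); (Push, Concede).

(Hold, Hold), (Push, Concede)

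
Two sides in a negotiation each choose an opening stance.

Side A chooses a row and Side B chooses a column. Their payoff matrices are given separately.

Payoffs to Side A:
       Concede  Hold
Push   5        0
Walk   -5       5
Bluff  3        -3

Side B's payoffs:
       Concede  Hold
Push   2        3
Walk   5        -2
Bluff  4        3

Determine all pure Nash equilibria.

none

Side A against Concede: payoffs 5, -5, 3 → best response Push.
Side A against Hold: payoffs 0, 5, -3 → best response Walk.
Side B against Push: payoffs 2, 3 → best response Hold.
Side B against Walk: payoffs 5, -2 → best response Concede.
Side B against Bluff: payoffs 4, 3 → best response Concede.
No profile is a mutual best response for all players.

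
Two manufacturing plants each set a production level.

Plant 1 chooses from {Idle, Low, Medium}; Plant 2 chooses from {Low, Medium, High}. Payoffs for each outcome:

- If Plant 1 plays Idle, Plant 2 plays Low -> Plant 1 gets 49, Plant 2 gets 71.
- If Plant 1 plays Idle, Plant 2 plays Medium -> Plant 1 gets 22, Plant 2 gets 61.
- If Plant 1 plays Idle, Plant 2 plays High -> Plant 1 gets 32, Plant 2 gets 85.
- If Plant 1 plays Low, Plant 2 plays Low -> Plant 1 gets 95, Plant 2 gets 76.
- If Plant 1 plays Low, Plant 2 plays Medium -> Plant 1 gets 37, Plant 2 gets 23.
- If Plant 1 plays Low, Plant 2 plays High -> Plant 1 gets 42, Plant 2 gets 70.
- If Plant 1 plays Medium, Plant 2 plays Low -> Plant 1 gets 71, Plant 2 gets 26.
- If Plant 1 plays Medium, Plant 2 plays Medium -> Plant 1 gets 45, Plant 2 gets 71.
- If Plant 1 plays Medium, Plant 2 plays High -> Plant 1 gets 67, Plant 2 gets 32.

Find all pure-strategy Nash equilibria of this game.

Plant 1 against Low: payoffs 49, 95, 71 → best response Low.
Plant 1 against Medium: payoffs 22, 37, 45 → best response Medium.
Plant 1 against High: payoffs 32, 42, 67 → best response Medium.
Plant 2 against Idle: payoffs 71, 61, 85 → best response High.
Plant 2 against Low: payoffs 76, 23, 70 → best response Low.
Plant 2 against Medium: payoffs 26, 71, 32 → best response Medium.
Mutual best responses: (Low, Low); (Medium, Medium).

Pure-strategy Nash equilibria: (Low, Low); (Medium, Medium)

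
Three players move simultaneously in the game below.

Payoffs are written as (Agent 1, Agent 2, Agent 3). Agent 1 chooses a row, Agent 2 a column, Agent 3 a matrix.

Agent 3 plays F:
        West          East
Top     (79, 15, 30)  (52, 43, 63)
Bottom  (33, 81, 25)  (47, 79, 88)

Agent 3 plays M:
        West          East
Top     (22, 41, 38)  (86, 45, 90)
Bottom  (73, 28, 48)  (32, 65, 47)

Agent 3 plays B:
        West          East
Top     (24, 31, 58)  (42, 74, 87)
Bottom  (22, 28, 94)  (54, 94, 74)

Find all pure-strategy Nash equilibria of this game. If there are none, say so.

For each player, find the best response to each opponent profile; mutual best responses are the pure NE.
Agent 1 against (West, F): payoffs 79, 33 → best response Top.
Agent 1 against (West, M): payoffs 22, 73 → best response Bottom.
Agent 1 against (West, B): payoffs 24, 22 → best response Top.
Agent 1 against (East, F): payoffs 52, 47 → best response Top.
Agent 1 against (East, M): payoffs 86, 32 → best response Top.
Agent 1 against (East, B): payoffs 42, 54 → best response Bottom.
Agent 2 against (Top, F): payoffs 15, 43 → best response East.
Agent 2 against (Top, M): payoffs 41, 45 → best response East.
Agent 2 against (Top, B): payoffs 31, 74 → best response East.
Agent 2 against (Bottom, F): payoffs 81, 79 → best response West.
Agent 2 against (Bottom, M): payoffs 28, 65 → best response East.
Agent 2 against (Bottom, B): payoffs 28, 94 → best response East.
Agent 3 against (Top, West): payoffs 30, 38, 58 → best response B.
Agent 3 against (Top, East): payoffs 63, 90, 87 → best response M.
Agent 3 against (Bottom, West): payoffs 25, 48, 94 → best response B.
Agent 3 against (Bottom, East): payoffs 88, 47, 74 → best response F.
Mutual best responses: (Top, East, M).

(Top, East, M)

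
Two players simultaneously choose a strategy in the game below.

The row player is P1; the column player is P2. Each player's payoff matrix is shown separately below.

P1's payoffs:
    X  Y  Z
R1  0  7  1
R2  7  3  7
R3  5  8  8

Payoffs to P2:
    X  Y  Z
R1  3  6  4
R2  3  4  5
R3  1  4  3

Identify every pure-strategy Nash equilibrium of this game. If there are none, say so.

P1 against X: payoffs 0, 7, 5 → best response R2.
P1 against Y: payoffs 7, 3, 8 → best response R3.
P1 against Z: payoffs 1, 7, 8 → best response R3.
P2 against R1: payoffs 3, 6, 4 → best response Y.
P2 against R2: payoffs 3, 4, 5 → best response Z.
P2 against R3: payoffs 1, 4, 3 → best response Y.
Mutual best responses: (R3, Y).

(R3, Y)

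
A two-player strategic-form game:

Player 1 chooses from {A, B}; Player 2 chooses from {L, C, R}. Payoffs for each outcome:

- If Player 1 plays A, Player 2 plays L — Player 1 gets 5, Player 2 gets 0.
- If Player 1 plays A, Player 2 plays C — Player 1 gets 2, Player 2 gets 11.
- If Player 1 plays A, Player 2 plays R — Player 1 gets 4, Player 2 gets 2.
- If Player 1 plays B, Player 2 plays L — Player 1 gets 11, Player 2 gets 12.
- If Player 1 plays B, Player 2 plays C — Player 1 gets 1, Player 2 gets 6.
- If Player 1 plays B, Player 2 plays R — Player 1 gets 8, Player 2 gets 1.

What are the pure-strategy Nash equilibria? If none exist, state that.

(A, C); (B, L)

Check each profile: it is a Nash equilibrium iff no player can strictly gain by switching unilaterally.
(A, L): Player 1 can switch to B (5 → 11). Not NE.
(A, C): Player 1 gets 2, best alternative 1; Player 2 gets 11, best alternative 2. No profitable deviation — NE.
(A, R): Player 1 can switch to B (4 → 8). Not NE.
(B, L): Player 1 gets 11, best alternative 5; Player 2 gets 12, best alternative 6. No profitable deviation — NE.
(B, C): Player 1 can switch to A (1 → 2). Not NE.
(B, R): Player 2 can switch to L (1 → 12). Not NE.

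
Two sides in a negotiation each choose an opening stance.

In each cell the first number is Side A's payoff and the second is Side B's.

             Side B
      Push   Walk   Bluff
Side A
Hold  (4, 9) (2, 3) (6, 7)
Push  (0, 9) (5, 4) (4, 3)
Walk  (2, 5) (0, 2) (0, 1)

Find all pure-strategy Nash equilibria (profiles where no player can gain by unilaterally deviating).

(Hold, Push)

Side A against Push: payoffs 4, 0, 2 → best response Hold.
Side A against Walk: payoffs 2, 5, 0 → best response Push.
Side A against Bluff: payoffs 6, 4, 0 → best response Hold.
Side B against Hold: payoffs 9, 3, 7 → best response Push.
Side B against Push: payoffs 9, 4, 3 → best response Push.
Side B against Walk: payoffs 5, 2, 1 → best response Push.
Mutual best responses: (Hold, Push).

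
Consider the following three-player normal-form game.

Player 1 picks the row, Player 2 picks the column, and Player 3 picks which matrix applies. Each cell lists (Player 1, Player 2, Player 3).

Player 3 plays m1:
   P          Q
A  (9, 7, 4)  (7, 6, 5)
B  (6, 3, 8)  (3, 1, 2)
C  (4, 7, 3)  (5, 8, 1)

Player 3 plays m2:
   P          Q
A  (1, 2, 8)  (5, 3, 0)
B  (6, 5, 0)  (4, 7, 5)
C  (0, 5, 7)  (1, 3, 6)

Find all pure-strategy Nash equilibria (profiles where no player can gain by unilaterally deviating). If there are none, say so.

There is no pure-strategy Nash equilibrium.

Check each profile: it is a Nash equilibrium iff no player can strictly gain by switching unilaterally.
(A, P, m1): Player 3 can switch to m2 (4 → 8). Not NE.
(A, P, m2): Player 1 can switch to B (1 → 6). Not NE.
(A, Q, m1): Player 2 can switch to P (6 → 7). Not NE.
(A, Q, m2): Player 3 can switch to m1 (0 → 5). Not NE.
(B, P, m1): Player 1 can switch to A (6 → 9). Not NE.
(B, P, m2): Player 2 can switch to Q (5 → 7). Not NE.
(The remaining 6 profiles each have a profitable deviation by the same check.)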